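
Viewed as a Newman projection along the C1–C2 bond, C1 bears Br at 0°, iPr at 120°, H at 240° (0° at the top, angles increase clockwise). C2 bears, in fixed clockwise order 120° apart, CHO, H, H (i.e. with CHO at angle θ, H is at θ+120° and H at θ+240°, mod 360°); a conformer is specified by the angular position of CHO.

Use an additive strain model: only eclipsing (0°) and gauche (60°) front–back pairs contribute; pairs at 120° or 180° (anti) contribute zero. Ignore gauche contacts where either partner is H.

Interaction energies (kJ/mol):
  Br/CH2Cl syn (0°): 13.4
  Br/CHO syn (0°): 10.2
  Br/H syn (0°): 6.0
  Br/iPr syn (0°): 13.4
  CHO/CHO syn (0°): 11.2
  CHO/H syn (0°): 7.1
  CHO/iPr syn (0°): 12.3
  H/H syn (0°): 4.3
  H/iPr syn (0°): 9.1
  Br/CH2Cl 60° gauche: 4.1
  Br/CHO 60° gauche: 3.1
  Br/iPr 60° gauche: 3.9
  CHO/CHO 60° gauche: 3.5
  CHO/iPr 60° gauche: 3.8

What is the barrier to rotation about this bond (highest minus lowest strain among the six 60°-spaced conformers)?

20.5 kJ/mol

CHO at 0° (eclipsed): Br(0°)/CHO(0°) eclipsed 10.2; iPr(120°)/H(120°) eclipsed 9.1; H(240°)/H(240°) eclipsed 4.3 → 23.6 kJ/mol.
CHO at 60° (staggered): Br(0°)/CHO(60°) gauche 3.1; iPr(120°)/CHO(60°) gauche 3.8 → 6.9 kJ/mol.
CHO at 120° (eclipsed): Br(0°)/H(0°) eclipsed 6.0; iPr(120°)/CHO(120°) eclipsed 12.3; H(240°)/H(240°) eclipsed 4.3 → 22.6 kJ/mol.
CHO at 180° (staggered): iPr(120°)/CHO(180°) gauche 3.8 → 3.8 kJ/mol.
CHO at 240° (eclipsed): Br(0°)/H(0°) eclipsed 6.0; iPr(120°)/H(120°) eclipsed 9.1; H(240°)/CHO(240°) eclipsed 7.1 → 22.2 kJ/mol.
CHO at 300° (staggered): Br(0°)/CHO(300°) gauche 3.1 → 3.1 kJ/mol.
Max at 0° (23.6 kJ/mol), min at 300° (3.1 kJ/mol); barrier = 20.5 kJ/mol.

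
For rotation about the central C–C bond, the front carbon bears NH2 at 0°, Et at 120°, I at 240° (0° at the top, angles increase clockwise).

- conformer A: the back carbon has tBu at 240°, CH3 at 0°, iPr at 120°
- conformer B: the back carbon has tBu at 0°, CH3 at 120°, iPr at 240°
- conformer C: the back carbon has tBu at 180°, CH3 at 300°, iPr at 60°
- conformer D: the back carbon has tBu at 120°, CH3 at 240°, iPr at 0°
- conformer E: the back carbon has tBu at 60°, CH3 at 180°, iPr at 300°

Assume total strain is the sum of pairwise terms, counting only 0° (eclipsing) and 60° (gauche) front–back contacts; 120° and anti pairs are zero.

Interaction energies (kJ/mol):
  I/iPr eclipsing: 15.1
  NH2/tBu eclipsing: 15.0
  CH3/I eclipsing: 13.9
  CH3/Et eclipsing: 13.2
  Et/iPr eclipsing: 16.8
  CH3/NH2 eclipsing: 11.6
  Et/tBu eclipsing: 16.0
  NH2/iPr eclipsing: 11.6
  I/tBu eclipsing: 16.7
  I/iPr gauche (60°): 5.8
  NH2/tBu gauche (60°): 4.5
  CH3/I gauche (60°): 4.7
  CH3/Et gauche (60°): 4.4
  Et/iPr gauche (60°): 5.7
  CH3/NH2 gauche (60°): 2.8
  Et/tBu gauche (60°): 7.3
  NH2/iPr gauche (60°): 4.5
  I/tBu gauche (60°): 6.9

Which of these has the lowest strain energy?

E

A (eclipsed): NH2(0°)/CH3(0°) eclipsed 11.6; Et(120°)/iPr(120°) eclipsed 16.8; I(240°)/tBu(240°) eclipsed 16.7 → 45.1 kJ/mol.
B (eclipsed): NH2(0°)/tBu(0°) eclipsed 15.0; Et(120°)/CH3(120°) eclipsed 13.2; I(240°)/iPr(240°) eclipsed 15.1 → 43.3 kJ/mol.
C (staggered): NH2(0°)/CH3(300°) gauche 2.8; NH2(0°)/iPr(60°) gauche 4.5; Et(120°)/tBu(180°) gauche 7.3; Et(120°)/iPr(60°) gauche 5.7; I(240°)/tBu(180°) gauche 6.9; I(240°)/CH3(300°) gauche 4.7 → 31.9 kJ/mol.
D (eclipsed): NH2(0°)/iPr(0°) eclipsed 11.6; Et(120°)/tBu(120°) eclipsed 16.0; I(240°)/CH3(240°) eclipsed 13.9 → 41.5 kJ/mol.
E (staggered): NH2(0°)/tBu(60°) gauche 4.5; NH2(0°)/iPr(300°) gauche 4.5; Et(120°)/tBu(60°) gauche 7.3; Et(120°)/CH3(180°) gauche 4.4; I(240°)/CH3(180°) gauche 4.7; I(240°)/iPr(300°) gauche 5.8 → 31.2 kJ/mol.
E has the lowest total (31.2 kJ/mol).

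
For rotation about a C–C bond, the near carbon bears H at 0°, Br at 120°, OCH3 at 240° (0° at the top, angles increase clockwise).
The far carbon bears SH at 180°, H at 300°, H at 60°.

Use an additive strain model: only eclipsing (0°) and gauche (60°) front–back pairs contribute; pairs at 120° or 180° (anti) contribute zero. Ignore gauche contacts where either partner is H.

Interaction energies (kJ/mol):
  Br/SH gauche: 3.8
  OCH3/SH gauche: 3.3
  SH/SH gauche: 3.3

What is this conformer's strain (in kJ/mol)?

7.1 kJ/mol

This conformer (staggered): Br(120°)/SH(180°) gauche 3.8; OCH3(240°)/SH(180°) gauche 3.3 → 7.1 kJ/mol.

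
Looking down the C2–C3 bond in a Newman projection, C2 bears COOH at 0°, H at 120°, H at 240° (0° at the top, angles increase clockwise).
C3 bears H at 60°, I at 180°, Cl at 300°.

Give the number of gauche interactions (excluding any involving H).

Non-H gauche pairs: COOH(0°)/Cl(300°) — 1 interaction.

1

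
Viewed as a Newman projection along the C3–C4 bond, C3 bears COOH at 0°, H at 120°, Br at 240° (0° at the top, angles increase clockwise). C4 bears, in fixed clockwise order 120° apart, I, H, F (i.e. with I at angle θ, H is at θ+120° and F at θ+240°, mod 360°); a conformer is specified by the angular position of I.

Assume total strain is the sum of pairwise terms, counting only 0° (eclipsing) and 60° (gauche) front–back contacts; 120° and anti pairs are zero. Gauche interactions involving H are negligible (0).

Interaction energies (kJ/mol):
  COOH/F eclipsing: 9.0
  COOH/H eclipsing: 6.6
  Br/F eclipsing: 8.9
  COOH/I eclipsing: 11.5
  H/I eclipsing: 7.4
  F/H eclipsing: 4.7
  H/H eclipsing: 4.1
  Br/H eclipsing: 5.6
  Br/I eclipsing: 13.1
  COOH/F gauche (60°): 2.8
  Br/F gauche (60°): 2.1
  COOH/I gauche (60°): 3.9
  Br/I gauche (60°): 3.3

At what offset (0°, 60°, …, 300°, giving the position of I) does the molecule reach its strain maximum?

I at 0° (eclipsed): COOH(0°)/I(0°) eclipsed 11.5; H(120°)/H(120°) eclipsed 4.1; Br(240°)/F(240°) eclipsed 8.9 → 24.5 kJ/mol.
I at 60° (staggered): COOH(0°)/I(60°) gauche 3.9; COOH(0°)/F(300°) gauche 2.8; Br(240°)/F(300°) gauche 2.1 → 8.8 kJ/mol.
I at 120° (eclipsed): COOH(0°)/F(0°) eclipsed 9.0; H(120°)/I(120°) eclipsed 7.4; Br(240°)/H(240°) eclipsed 5.6 → 22.0 kJ/mol.
I at 180° (staggered): COOH(0°)/F(60°) gauche 2.8; Br(240°)/I(180°) gauche 3.3 → 6.1 kJ/mol.
I at 240° (eclipsed): COOH(0°)/H(0°) eclipsed 6.6; H(120°)/F(120°) eclipsed 4.7; Br(240°)/I(240°) eclipsed 13.1 → 24.4 kJ/mol.
I at 300° (staggered): COOH(0°)/I(300°) gauche 3.9; Br(240°)/I(300°) gauche 3.3; Br(240°)/F(180°) gauche 2.1 → 9.3 kJ/mol.
The maximum (24.5 kJ/mol) occurs with I at 0°.

0°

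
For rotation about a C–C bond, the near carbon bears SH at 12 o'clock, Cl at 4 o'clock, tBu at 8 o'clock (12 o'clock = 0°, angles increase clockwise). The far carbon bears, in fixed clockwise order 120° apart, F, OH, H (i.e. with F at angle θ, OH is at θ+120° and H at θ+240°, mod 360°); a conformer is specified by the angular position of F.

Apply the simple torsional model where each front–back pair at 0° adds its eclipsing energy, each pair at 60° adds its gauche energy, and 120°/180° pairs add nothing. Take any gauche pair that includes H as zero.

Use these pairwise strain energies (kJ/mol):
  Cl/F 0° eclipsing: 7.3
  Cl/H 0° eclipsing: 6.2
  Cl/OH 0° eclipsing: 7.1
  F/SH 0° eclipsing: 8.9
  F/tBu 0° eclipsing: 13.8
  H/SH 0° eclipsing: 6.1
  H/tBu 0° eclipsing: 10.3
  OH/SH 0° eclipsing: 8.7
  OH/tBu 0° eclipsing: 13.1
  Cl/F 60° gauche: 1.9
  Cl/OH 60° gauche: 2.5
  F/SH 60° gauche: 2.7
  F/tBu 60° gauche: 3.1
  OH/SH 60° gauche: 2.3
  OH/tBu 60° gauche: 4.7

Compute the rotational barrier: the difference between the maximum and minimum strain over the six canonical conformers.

F at 0° (eclipsed): SH(0°)/F(0°) eclipsed 8.9; Cl(120°)/OH(120°) eclipsed 7.1; tBu(240°)/H(240°) eclipsed 10.3 → 26.3 kJ/mol.
F at 60° (staggered): SH(0°)/F(60°) gauche 2.7; Cl(120°)/F(60°) gauche 1.9; Cl(120°)/OH(180°) gauche 2.5; tBu(240°)/OH(180°) gauche 4.7 → 11.8 kJ/mol.
F at 120° (eclipsed): SH(0°)/H(0°) eclipsed 6.1; Cl(120°)/F(120°) eclipsed 7.3; tBu(240°)/OH(240°) eclipsed 13.1 → 26.5 kJ/mol.
F at 180° (staggered): SH(0°)/OH(300°) gauche 2.3; Cl(120°)/F(180°) gauche 1.9; tBu(240°)/F(180°) gauche 3.1; tBu(240°)/OH(300°) gauche 4.7 → 12.0 kJ/mol.
F at 240° (eclipsed): SH(0°)/OH(0°) eclipsed 8.7; Cl(120°)/H(120°) eclipsed 6.2; tBu(240°)/F(240°) eclipsed 13.8 → 28.7 kJ/mol.
F at 300° (staggered): SH(0°)/F(300°) gauche 2.7; SH(0°)/OH(60°) gauche 2.3; Cl(120°)/OH(60°) gauche 2.5; tBu(240°)/F(300°) gauche 3.1 → 10.6 kJ/mol.
Max at 240° (28.7 kJ/mol), min at 300° (10.6 kJ/mol); barrier = 18.1 kJ/mol.

18.1 kJ/mol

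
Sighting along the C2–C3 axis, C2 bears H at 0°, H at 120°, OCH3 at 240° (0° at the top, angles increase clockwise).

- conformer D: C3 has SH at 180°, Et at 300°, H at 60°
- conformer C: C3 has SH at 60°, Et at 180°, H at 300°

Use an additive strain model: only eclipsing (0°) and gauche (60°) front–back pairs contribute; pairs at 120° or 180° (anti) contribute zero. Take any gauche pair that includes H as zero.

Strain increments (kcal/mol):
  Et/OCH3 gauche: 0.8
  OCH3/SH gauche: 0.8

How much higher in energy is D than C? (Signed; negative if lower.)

D (staggered): OCH3–SH gauche, OCH3–Et gauche; 0.8 + 0.8 = 1.6 kcal/mol.
C (staggered): OCH3–Et gauche; 0.8 = 0.8 kcal/mol.
E(D) − E(C) = 1.6 − 0.8 = +0.8 kcal/mol.

+0.8 kcal/mol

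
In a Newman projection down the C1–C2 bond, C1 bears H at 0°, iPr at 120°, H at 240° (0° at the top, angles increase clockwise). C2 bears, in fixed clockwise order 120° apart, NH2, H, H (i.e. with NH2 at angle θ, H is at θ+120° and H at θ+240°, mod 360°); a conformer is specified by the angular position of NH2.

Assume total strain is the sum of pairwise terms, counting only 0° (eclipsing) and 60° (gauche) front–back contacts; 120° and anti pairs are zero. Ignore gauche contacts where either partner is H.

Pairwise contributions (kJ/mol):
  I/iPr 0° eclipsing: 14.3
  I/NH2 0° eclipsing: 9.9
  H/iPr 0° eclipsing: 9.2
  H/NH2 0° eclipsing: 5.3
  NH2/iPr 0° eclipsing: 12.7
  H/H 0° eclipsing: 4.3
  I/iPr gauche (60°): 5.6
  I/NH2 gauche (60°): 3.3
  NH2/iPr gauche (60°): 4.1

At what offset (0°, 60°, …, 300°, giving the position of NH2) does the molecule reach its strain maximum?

120°

NH2 at 0° is eclipsed. H at 0° is eclipsed with NH2 at 0° (5.3); iPr at 120° is eclipsed with H at 120° (9.2); H at 240° is eclipsed with H at 240° (4.3). Total 18.8 kJ/mol.
NH2 at 60° is staggered. iPr at 120° is gauche with NH2 at 60° (4.1). Total 4.1 kJ/mol.
NH2 at 120° is eclipsed. H at 0° is eclipsed with H at 0° (4.3); iPr at 120° is eclipsed with NH2 at 120° (12.7); H at 240° is eclipsed with H at 240° (4.3). Total 21.3 kJ/mol.
NH2 at 180° is staggered. iPr at 120° is gauche with NH2 at 180° (4.1). Total 4.1 kJ/mol.
NH2 at 240° is eclipsed. H at 0° is eclipsed with H at 0° (4.3); iPr at 120° is eclipsed with H at 120° (9.2); H at 240° is eclipsed with NH2 at 240° (5.3). Total 18.8 kJ/mol.
NH2 at 300° (staggered): no non-H gauche contacts → 0.0 kJ/mol.
The maximum (21.3 kJ/mol) occurs with NH2 at 120°.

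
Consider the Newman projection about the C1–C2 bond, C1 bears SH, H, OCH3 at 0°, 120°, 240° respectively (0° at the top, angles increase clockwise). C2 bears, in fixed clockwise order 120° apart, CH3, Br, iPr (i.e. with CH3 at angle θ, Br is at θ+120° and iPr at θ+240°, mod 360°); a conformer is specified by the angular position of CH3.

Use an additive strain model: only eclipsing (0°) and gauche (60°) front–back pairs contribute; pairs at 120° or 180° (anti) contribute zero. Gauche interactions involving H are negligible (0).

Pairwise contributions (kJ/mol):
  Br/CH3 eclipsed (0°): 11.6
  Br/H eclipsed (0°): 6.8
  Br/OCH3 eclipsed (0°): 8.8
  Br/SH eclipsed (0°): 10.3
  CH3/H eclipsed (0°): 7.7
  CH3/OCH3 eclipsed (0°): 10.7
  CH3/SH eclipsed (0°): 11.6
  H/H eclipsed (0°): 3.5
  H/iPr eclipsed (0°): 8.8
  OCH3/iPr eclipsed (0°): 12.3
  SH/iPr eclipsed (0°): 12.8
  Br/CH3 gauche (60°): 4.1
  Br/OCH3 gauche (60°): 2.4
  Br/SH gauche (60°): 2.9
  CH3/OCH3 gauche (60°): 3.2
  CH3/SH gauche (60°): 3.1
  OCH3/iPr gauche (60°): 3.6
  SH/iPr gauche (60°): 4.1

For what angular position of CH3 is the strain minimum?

180°

CH3 at 0° (eclipsed): SH–CH3 eclipsed, H–Br eclipsed, OCH3–iPr eclipsed; 11.6 + 6.8 + 12.3 = 30.7 kJ/mol.
CH3 at 60° (staggered): SH–CH3 gauche, SH–iPr gauche, OCH3–Br gauche, OCH3–iPr gauche; 3.1 + 4.1 + 2.4 + 3.6 = 13.2 kJ/mol.
CH3 at 120° (eclipsed): SH–iPr eclipsed, H–CH3 eclipsed, OCH3–Br eclipsed; 12.8 + 7.7 + 8.8 = 29.3 kJ/mol.
CH3 at 180° (staggered): SH–Br gauche, SH–iPr gauche, OCH3–CH3 gauche, OCH3–Br gauche; 2.9 + 4.1 + 3.2 + 2.4 = 12.6 kJ/mol.
CH3 at 240° (eclipsed): SH–Br eclipsed, H–iPr eclipsed, OCH3–CH3 eclipsed; 10.3 + 8.8 + 10.7 = 29.8 kJ/mol.
CH3 at 300° (staggered): SH–CH3 gauche, SH–Br gauche, OCH3–CH3 gauche, OCH3–iPr gauche; 3.1 + 2.9 + 3.2 + 3.6 = 12.8 kJ/mol.
The minimum (12.6 kJ/mol) occurs with CH3 at 180°.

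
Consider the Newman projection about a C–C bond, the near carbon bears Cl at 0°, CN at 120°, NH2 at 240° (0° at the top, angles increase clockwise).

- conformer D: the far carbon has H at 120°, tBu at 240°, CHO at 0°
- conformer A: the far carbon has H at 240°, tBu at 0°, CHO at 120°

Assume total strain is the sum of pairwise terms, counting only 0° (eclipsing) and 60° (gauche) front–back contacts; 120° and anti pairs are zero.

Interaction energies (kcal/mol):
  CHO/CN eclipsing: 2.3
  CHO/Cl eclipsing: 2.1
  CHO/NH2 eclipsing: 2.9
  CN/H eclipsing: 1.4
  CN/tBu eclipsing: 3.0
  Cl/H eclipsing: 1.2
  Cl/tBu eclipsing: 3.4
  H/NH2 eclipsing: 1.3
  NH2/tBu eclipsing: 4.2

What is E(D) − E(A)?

+0.7 kcal/mol

D (eclipsed): Cl–CHO eclipsed, CN–H eclipsed, NH2–tBu eclipsed; 2.1 + 1.4 + 4.2 = 7.7 kcal/mol.
A (eclipsed): Cl–tBu eclipsed, CN–CHO eclipsed, NH2–H eclipsed; 3.4 + 2.3 + 1.3 = 7.0 kcal/mol.
E(D) − E(A) = 7.7 − 7.0 = +0.7 kcal/mol.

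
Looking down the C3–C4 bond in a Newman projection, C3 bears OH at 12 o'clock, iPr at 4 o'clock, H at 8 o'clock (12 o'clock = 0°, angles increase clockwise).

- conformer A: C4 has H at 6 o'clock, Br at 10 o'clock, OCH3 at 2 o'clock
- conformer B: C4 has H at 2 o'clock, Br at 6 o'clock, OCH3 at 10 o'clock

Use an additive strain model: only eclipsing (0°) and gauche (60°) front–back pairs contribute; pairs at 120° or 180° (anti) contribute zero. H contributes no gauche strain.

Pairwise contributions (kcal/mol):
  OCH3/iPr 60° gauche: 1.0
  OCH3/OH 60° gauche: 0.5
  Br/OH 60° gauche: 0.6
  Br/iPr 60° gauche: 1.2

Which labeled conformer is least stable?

A

A (staggered): OH–Br gauche, OH–OCH3 gauche, iPr–OCH3 gauche; 0.6 + 0.5 + 1.0 = 2.1 kcal/mol.
B (staggered): OH–OCH3 gauche, iPr–Br gauche; 0.5 + 1.2 = 1.7 kcal/mol.
A has the highest total (2.1 kcal/mol).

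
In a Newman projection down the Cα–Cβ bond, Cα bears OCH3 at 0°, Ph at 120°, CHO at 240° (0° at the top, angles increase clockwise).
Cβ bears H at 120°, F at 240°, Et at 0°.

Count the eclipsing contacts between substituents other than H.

2

Non-H eclipsing pairs: OCH3(0°)/Et(0°); CHO(240°)/F(240°) — 2 interactions.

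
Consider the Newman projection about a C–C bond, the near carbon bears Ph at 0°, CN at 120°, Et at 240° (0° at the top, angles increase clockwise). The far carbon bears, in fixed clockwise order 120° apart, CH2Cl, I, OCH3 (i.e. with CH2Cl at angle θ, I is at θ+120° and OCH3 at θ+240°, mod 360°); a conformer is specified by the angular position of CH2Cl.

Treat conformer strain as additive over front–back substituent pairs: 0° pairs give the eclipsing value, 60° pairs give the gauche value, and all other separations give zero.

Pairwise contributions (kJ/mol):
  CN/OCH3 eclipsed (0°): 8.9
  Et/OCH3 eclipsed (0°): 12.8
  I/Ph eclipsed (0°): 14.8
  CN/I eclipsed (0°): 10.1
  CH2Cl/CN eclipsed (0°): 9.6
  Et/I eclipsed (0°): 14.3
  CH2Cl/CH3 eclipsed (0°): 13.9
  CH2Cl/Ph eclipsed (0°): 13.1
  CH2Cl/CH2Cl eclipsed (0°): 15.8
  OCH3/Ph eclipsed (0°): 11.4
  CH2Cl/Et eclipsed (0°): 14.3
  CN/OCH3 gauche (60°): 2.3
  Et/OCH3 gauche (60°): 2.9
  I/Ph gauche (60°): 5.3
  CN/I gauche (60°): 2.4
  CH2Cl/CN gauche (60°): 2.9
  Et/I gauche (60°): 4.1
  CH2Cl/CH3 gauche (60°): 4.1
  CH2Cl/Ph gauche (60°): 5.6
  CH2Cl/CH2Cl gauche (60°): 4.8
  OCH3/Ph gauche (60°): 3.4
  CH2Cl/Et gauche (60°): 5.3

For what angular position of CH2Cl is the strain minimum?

CH2Cl at 0° is eclipsed. Ph at 0° is eclipsed with CH2Cl at 0° (13.1); CN at 120° is eclipsed with I at 120° (10.1); Et at 240° is eclipsed with OCH3 at 240° (12.8). Total 36.0 kJ/mol.
CH2Cl at 60° is staggered. Ph at 0° is gauche with CH2Cl at 60° (5.6); Ph at 0° is gauche with OCH3 at 300° (3.4); CN at 120° is gauche with CH2Cl at 60° (2.9); CN at 120° is gauche with I at 180° (2.4); Et at 240° is gauche with I at 180° (4.1); Et at 240° is gauche with OCH3 at 300° (2.9). Total 21.3 kJ/mol.
CH2Cl at 120° is eclipsed. Ph at 0° is eclipsed with OCH3 at 0° (11.4); CN at 120° is eclipsed with CH2Cl at 120° (9.6); Et at 240° is eclipsed with I at 240° (14.3). Total 35.3 kJ/mol.
CH2Cl at 180° is staggered. Ph at 0° is gauche with I at 300° (5.3); Ph at 0° is gauche with OCH3 at 60° (3.4); CN at 120° is gauche with CH2Cl at 180° (2.9); CN at 120° is gauche with OCH3 at 60° (2.3); Et at 240° is gauche with CH2Cl at 180° (5.3); Et at 240° is gauche with I at 300° (4.1). Total 23.3 kJ/mol.
CH2Cl at 240° is eclipsed. Ph at 0° is eclipsed with I at 0° (14.8); CN at 120° is eclipsed with OCH3 at 120° (8.9); Et at 240° is eclipsed with CH2Cl at 240° (14.3). Total 38.0 kJ/mol.
CH2Cl at 300° is staggered. Ph at 0° is gauche with CH2Cl at 300° (5.6); Ph at 0° is gauche with I at 60° (5.3); CN at 120° is gauche with I at 60° (2.4); CN at 120° is gauche with OCH3 at 180° (2.3); Et at 240° is gauche with CH2Cl at 300° (5.3); Et at 240° is gauche with OCH3 at 180° (2.9). Total 23.8 kJ/mol.
The minimum (21.3 kJ/mol) occurs with CH2Cl at 60°.

60°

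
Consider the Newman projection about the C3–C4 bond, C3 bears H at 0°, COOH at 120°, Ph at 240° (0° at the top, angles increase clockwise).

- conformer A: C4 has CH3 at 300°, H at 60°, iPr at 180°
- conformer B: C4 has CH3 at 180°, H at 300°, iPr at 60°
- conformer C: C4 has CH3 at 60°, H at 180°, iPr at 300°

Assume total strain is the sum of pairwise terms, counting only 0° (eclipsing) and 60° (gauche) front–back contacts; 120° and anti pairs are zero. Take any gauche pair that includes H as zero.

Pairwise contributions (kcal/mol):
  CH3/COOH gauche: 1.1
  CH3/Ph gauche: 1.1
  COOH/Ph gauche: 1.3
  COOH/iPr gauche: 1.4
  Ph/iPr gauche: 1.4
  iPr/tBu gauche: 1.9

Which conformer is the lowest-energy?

C

A (staggered): COOH–iPr gauche, Ph–CH3 gauche, Ph–iPr gauche; 1.4 + 1.1 + 1.4 = 3.9 kcal/mol.
B (staggered): COOH–CH3 gauche, COOH–iPr gauche, Ph–CH3 gauche; 1.1 + 1.4 + 1.1 = 3.6 kcal/mol.
C (staggered): COOH–CH3 gauche, Ph–iPr gauche; 1.1 + 1.4 = 2.5 kcal/mol.
C has the lowest total (2.5 kcal/mol).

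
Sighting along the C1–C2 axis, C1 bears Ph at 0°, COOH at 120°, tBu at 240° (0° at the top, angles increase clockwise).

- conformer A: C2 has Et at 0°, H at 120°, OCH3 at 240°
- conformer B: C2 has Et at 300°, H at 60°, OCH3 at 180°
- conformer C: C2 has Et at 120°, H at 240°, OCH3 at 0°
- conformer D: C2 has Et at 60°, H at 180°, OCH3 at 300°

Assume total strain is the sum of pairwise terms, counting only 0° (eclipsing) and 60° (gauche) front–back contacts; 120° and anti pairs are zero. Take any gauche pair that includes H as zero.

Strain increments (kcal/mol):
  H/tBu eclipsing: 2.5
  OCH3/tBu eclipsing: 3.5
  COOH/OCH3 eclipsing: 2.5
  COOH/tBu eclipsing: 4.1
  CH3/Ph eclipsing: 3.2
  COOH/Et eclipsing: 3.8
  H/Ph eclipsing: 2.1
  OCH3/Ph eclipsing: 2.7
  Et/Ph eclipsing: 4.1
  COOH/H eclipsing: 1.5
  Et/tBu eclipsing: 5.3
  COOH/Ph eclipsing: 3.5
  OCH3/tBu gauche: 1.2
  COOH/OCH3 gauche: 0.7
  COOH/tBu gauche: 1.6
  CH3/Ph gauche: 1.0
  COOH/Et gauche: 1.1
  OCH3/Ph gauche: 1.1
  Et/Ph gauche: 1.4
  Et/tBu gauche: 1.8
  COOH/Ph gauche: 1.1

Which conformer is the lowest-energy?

A (eclipsed): Ph(0°)/Et(0°) eclipsed 4.1; COOH(120°)/H(120°) eclipsed 1.5; tBu(240°)/OCH3(240°) eclipsed 3.5 → 9.1 kcal/mol.
B (staggered): Ph(0°)/Et(300°) gauche 1.4; COOH(120°)/OCH3(180°) gauche 0.7; tBu(240°)/Et(300°) gauche 1.8; tBu(240°)/OCH3(180°) gauche 1.2 → 5.1 kcal/mol.
C (eclipsed): Ph(0°)/OCH3(0°) eclipsed 2.7; COOH(120°)/Et(120°) eclipsed 3.8; tBu(240°)/H(240°) eclipsed 2.5 → 9.0 kcal/mol.
D (staggered): Ph(0°)/Et(60°) gauche 1.4; Ph(0°)/OCH3(300°) gauche 1.1; COOH(120°)/Et(60°) gauche 1.1; tBu(240°)/OCH3(300°) gauche 1.2 → 4.8 kcal/mol.
D has the lowest total (4.8 kcal/mol).

D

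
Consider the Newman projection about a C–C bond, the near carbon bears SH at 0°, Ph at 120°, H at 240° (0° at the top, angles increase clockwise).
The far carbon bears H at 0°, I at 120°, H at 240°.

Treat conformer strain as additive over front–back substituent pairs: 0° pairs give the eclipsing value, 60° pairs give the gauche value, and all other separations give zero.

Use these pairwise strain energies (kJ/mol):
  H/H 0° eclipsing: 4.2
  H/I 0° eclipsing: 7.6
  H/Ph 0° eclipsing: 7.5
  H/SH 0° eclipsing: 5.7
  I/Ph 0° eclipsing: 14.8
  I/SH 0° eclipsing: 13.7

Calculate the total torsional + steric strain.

This conformer is eclipsed. SH at 0° is eclipsed with H at 0° (5.7); Ph at 120° is eclipsed with I at 120° (14.8); H at 240° is eclipsed with H at 240° (4.2). Total 24.7 kJ/mol.

24.7 kJ/mol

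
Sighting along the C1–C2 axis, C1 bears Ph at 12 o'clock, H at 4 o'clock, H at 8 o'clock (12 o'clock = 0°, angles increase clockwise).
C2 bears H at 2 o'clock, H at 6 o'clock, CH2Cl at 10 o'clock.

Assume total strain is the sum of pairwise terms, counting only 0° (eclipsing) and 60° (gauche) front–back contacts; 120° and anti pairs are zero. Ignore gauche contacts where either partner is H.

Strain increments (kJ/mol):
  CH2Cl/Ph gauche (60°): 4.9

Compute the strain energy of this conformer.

4.9 kJ/mol

This conformer is staggered. Ph at 0° is gauche with CH2Cl at 300° (4.9). Total 4.9 kJ/mol.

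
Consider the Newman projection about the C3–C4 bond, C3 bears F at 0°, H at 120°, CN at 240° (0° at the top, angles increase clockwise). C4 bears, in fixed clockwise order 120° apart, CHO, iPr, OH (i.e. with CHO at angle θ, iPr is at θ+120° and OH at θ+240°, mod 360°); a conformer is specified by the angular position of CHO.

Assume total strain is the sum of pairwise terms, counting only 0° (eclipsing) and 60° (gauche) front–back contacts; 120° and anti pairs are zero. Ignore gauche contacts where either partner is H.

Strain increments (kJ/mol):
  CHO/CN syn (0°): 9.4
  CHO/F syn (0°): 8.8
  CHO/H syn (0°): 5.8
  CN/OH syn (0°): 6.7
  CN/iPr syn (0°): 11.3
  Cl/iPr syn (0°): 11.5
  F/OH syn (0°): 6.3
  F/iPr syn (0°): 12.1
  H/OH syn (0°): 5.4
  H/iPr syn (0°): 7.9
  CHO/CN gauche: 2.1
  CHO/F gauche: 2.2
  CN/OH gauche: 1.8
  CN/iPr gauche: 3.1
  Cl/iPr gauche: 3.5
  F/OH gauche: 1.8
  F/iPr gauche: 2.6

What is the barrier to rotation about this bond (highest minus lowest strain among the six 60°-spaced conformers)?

CHO at 0° (eclipsed): F(0°)/CHO(0°) eclipsed 8.8; H(120°)/iPr(120°) eclipsed 7.9; CN(240°)/OH(240°) eclipsed 6.7 → 23.4 kJ/mol.
CHO at 60° (staggered): F(0°)/CHO(60°) gauche 2.2; F(0°)/OH(300°) gauche 1.8; CN(240°)/iPr(180°) gauche 3.1; CN(240°)/OH(300°) gauche 1.8 → 8.9 kJ/mol.
CHO at 120° (eclipsed): F(0°)/OH(0°) eclipsed 6.3; H(120°)/CHO(120°) eclipsed 5.8; CN(240°)/iPr(240°) eclipsed 11.3 → 23.4 kJ/mol.
CHO at 180° (staggered): F(0°)/iPr(300°) gauche 2.6; F(0°)/OH(60°) gauche 1.8; CN(240°)/CHO(180°) gauche 2.1; CN(240°)/iPr(300°) gauche 3.1 → 9.6 kJ/mol.
CHO at 240° (eclipsed): F(0°)/iPr(0°) eclipsed 12.1; H(120°)/OH(120°) eclipsed 5.4; CN(240°)/CHO(240°) eclipsed 9.4 → 26.9 kJ/mol.
CHO at 300° (staggered): F(0°)/CHO(300°) gauche 2.2; F(0°)/iPr(60°) gauche 2.6; CN(240°)/CHO(300°) gauche 2.1; CN(240°)/OH(180°) gauche 1.8 → 8.7 kJ/mol.
Max at 240° (26.9 kJ/mol), min at 300° (8.7 kJ/mol); barrier = 18.2 kJ/mol.

18.2 kJ/mol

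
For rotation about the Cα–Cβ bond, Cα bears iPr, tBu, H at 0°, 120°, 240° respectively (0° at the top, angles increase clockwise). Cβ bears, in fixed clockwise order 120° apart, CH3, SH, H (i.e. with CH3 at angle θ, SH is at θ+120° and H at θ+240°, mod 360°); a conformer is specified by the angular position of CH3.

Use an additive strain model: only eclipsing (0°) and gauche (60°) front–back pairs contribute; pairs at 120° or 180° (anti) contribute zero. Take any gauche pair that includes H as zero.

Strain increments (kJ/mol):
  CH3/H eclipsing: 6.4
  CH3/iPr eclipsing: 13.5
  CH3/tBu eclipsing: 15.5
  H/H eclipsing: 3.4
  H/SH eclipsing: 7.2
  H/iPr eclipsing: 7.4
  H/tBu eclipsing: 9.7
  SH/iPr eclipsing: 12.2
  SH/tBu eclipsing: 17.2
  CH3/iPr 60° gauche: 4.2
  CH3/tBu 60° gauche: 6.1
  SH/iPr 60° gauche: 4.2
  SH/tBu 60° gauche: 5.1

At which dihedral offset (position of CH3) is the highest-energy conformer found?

0°

CH3 at 0° (eclipsed): iPr(0°)/CH3(0°) eclipsed 13.5; tBu(120°)/SH(120°) eclipsed 17.2; H(240°)/H(240°) eclipsed 3.4 → 34.1 kJ/mol.
CH3 at 60° (staggered): iPr(0°)/CH3(60°) gauche 4.2; tBu(120°)/CH3(60°) gauche 6.1; tBu(120°)/SH(180°) gauche 5.1 → 15.4 kJ/mol.
CH3 at 120° (eclipsed): iPr(0°)/H(0°) eclipsed 7.4; tBu(120°)/CH3(120°) eclipsed 15.5; H(240°)/SH(240°) eclipsed 7.2 → 30.1 kJ/mol.
CH3 at 180° (staggered): iPr(0°)/SH(300°) gauche 4.2; tBu(120°)/CH3(180°) gauche 6.1 → 10.3 kJ/mol.
CH3 at 240° (eclipsed): iPr(0°)/SH(0°) eclipsed 12.2; tBu(120°)/H(120°) eclipsed 9.7; H(240°)/CH3(240°) eclipsed 6.4 → 28.3 kJ/mol.
CH3 at 300° (staggered): iPr(0°)/CH3(300°) gauche 4.2; iPr(0°)/SH(60°) gauche 4.2; tBu(120°)/SH(60°) gauche 5.1 → 13.5 kJ/mol.
The maximum (34.1 kJ/mol) occurs with CH3 at 0°.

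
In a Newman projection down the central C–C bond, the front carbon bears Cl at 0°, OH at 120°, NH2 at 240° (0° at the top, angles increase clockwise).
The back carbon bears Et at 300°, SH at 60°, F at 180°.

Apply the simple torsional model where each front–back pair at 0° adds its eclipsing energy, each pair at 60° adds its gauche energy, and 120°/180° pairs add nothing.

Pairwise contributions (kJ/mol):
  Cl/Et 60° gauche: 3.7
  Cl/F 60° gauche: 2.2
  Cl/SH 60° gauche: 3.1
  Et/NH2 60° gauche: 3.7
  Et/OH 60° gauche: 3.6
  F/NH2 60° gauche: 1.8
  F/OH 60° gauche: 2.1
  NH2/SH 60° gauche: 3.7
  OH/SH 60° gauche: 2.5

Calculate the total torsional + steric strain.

16.9 kJ/mol

This conformer (staggered): Cl(0°)/Et(300°) gauche 3.7; Cl(0°)/SH(60°) gauche 3.1; OH(120°)/SH(60°) gauche 2.5; OH(120°)/F(180°) gauche 2.1; NH2(240°)/Et(300°) gauche 3.7; NH2(240°)/F(180°) gauche 1.8 → 16.9 kJ/mol.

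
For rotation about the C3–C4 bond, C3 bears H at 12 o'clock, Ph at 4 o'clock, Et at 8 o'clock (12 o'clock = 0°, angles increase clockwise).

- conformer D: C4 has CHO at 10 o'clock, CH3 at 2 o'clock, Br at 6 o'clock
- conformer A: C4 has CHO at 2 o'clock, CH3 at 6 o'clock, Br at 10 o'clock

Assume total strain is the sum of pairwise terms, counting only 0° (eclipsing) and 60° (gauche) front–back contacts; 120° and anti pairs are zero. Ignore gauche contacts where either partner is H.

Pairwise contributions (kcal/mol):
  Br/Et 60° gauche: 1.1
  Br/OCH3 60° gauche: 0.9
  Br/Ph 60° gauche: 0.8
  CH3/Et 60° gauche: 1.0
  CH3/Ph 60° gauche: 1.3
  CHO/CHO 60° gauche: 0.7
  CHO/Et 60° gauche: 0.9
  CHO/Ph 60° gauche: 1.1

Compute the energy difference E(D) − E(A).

-0.4 kcal/mol

D (staggered): Ph(120°)/CH3(60°) gauche 1.3; Ph(120°)/Br(180°) gauche 0.8; Et(240°)/CHO(300°) gauche 0.9; Et(240°)/Br(180°) gauche 1.1 → 4.1 kcal/mol.
A (staggered): Ph(120°)/CHO(60°) gauche 1.1; Ph(120°)/CH3(180°) gauche 1.3; Et(240°)/CH3(180°) gauche 1.0; Et(240°)/Br(300°) gauche 1.1 → 4.5 kcal/mol.
E(D) − E(A) = 4.1 − 4.5 = -0.4 kcal/mol.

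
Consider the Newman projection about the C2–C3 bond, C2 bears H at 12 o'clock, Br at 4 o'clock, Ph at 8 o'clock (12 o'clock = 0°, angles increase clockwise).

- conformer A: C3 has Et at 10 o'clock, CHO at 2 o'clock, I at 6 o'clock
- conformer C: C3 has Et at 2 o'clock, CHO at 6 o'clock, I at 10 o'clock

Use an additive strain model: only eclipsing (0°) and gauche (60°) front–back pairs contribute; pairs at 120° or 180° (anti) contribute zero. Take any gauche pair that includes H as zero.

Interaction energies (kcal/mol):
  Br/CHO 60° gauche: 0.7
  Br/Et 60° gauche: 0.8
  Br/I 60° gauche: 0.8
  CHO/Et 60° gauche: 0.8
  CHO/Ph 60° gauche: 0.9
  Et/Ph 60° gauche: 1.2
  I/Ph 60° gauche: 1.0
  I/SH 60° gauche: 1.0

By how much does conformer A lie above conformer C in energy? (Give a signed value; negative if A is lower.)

A (staggered): Br(120°)/CHO(60°) gauche 0.7; Br(120°)/I(180°) gauche 0.8; Ph(240°)/Et(300°) gauche 1.2; Ph(240°)/I(180°) gauche 1.0 → 3.7 kcal/mol.
C (staggered): Br(120°)/Et(60°) gauche 0.8; Br(120°)/CHO(180°) gauche 0.7; Ph(240°)/CHO(180°) gauche 0.9; Ph(240°)/I(300°) gauche 1.0 → 3.4 kcal/mol.
E(A) − E(C) = 3.7 − 3.4 = +0.3 kcal/mol.

+0.3 kcal/mol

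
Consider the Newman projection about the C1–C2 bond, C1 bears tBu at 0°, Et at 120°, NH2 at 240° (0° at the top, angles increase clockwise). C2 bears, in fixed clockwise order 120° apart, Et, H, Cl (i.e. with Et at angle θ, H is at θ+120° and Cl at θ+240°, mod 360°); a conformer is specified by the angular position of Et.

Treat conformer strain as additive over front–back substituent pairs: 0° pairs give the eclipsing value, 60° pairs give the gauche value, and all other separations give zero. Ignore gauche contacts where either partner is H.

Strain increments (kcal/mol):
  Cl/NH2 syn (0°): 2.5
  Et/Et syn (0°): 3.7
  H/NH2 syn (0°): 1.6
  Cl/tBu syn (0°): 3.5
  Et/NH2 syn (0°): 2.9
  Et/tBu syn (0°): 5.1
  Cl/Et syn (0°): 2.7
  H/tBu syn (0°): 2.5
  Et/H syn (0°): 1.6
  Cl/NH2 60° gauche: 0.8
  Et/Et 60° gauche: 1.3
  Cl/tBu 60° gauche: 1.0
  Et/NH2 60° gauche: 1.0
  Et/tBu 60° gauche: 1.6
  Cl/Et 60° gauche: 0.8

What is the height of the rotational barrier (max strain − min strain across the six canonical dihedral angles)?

5.1 kcal/mol

Et at 0° (eclipsed): tBu(0°)/Et(0°) eclipsed 5.1; Et(120°)/H(120°) eclipsed 1.6; NH2(240°)/Cl(240°) eclipsed 2.5 → 9.2 kcal/mol.
Et at 60° (staggered): tBu(0°)/Et(60°) gauche 1.6; tBu(0°)/Cl(300°) gauche 1.0; Et(120°)/Et(60°) gauche 1.3; NH2(240°)/Cl(300°) gauche 0.8 → 4.7 kcal/mol.
Et at 120° (eclipsed): tBu(0°)/Cl(0°) eclipsed 3.5; Et(120°)/Et(120°) eclipsed 3.7; NH2(240°)/H(240°) eclipsed 1.6 → 8.8 kcal/mol.
Et at 180° (staggered): tBu(0°)/Cl(60°) gauche 1.0; Et(120°)/Et(180°) gauche 1.3; Et(120°)/Cl(60°) gauche 0.8; NH2(240°)/Et(180°) gauche 1.0 → 4.1 kcal/mol.
Et at 240° (eclipsed): tBu(0°)/H(0°) eclipsed 2.5; Et(120°)/Cl(120°) eclipsed 2.7; NH2(240°)/Et(240°) eclipsed 2.9 → 8.1 kcal/mol.
Et at 300° (staggered): tBu(0°)/Et(300°) gauche 1.6; Et(120°)/Cl(180°) gauche 0.8; NH2(240°)/Et(300°) gauche 1.0; NH2(240°)/Cl(180°) gauche 0.8 → 4.2 kcal/mol.
Max at 0° (9.2 kcal/mol), min at 180° (4.1 kcal/mol); barrier = 5.1 kcal/mol.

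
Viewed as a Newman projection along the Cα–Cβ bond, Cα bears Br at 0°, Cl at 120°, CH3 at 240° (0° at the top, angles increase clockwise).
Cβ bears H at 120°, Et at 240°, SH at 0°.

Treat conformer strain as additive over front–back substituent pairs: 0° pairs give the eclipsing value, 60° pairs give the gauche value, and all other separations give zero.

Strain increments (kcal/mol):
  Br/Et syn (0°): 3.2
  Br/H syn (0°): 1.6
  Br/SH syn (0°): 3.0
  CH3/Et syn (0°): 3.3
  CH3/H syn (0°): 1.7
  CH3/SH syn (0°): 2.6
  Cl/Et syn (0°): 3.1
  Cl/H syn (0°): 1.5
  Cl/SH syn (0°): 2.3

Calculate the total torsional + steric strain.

This conformer (eclipsed): Br–SH eclipsed, Cl–H eclipsed, CH3–Et eclipsed; 3.0 + 1.5 + 3.3 = 7.8 kcal/mol.

7.8 kcal/mol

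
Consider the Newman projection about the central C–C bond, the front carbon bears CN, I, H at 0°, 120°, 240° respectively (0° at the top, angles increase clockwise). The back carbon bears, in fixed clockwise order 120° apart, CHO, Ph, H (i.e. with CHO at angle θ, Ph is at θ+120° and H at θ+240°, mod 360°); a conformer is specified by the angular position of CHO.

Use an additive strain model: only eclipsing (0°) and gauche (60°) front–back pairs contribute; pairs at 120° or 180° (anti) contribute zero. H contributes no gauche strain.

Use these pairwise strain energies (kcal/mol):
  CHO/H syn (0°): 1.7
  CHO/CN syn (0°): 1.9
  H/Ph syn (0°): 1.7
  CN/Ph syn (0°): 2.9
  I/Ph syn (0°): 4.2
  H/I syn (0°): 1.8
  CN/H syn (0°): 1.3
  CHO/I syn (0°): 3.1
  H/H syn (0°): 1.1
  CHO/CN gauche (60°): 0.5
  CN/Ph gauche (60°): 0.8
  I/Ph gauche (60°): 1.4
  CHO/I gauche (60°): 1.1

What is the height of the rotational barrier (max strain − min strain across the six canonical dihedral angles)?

5.3 kcal/mol

CHO at 0° (eclipsed): CN–CHO eclipsed, I–Ph eclipsed, H–H eclipsed; 1.9 + 4.2 + 1.1 = 7.2 kcal/mol.
CHO at 60° (staggered): CN–CHO gauche, I–CHO gauche, I–Ph gauche; 0.5 + 1.1 + 1.4 = 3.0 kcal/mol.
CHO at 120° (eclipsed): CN–H eclipsed, I–CHO eclipsed, H–Ph eclipsed; 1.3 + 3.1 + 1.7 = 6.1 kcal/mol.
CHO at 180° (staggered): CN–Ph gauche, I–CHO gauche; 0.8 + 1.1 = 1.9 kcal/mol.
CHO at 240° (eclipsed): CN–Ph eclipsed, I–H eclipsed, H–CHO eclipsed; 2.9 + 1.8 + 1.7 = 6.4 kcal/mol.
CHO at 300° (staggered): CN–CHO gauche, CN–Ph gauche, I–Ph gauche; 0.5 + 0.8 + 1.4 = 2.7 kcal/mol.
Max at 0° (7.2 kcal/mol), min at 180° (1.9 kcal/mol); barrier = 5.3 kcal/mol.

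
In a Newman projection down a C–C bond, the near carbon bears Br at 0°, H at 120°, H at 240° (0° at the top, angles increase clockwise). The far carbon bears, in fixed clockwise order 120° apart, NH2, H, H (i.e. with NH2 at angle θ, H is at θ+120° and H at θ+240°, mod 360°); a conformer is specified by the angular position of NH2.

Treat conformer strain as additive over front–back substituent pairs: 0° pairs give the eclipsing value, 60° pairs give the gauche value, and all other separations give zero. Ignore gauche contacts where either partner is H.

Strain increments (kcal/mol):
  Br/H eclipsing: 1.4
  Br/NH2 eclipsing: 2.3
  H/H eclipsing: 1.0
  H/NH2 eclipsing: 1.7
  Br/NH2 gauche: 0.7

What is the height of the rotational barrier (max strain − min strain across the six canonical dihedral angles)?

NH2 at 0° is eclipsed. Br at 0° is eclipsed with NH2 at 0° (2.3); H at 120° is eclipsed with H at 120° (1.0); H at 240° is eclipsed with H at 240° (1.0). Total 4.3 kcal/mol.
NH2 at 60° is staggered. Br at 0° is gauche with NH2 at 60° (0.7). Total 0.7 kcal/mol.
NH2 at 120° is eclipsed. Br at 0° is eclipsed with H at 0° (1.4); H at 120° is eclipsed with NH2 at 120° (1.7); H at 240° is eclipsed with H at 240° (1.0). Total 4.1 kcal/mol.
NH2 at 180° (staggered): no non-H gauche contacts → 0.0 kcal/mol.
NH2 at 240° is eclipsed. Br at 0° is eclipsed with H at 0° (1.4); H at 120° is eclipsed with H at 120° (1.0); H at 240° is eclipsed with NH2 at 240° (1.7). Total 4.1 kcal/mol.
NH2 at 300° is staggered. Br at 0° is gauche with NH2 at 300° (0.7). Total 0.7 kcal/mol.
Max at 0° (4.3 kcal/mol), min at 180° (0.0 kcal/mol); barrier = 4.3 kcal/mol.

4.3 kcal/mol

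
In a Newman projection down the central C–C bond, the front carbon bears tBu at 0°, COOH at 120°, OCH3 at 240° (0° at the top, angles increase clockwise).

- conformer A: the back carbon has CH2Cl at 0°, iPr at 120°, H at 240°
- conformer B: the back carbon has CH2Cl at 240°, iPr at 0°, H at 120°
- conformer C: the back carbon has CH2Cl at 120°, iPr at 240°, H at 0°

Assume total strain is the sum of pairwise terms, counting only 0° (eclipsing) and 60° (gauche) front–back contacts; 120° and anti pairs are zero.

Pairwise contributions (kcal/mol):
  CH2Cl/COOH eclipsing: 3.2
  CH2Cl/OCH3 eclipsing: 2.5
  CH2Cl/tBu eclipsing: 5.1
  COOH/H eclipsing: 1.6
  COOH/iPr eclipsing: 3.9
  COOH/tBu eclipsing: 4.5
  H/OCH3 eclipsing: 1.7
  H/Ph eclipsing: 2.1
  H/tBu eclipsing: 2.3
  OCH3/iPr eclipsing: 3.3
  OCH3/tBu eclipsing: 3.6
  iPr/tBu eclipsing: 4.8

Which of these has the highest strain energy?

A (eclipsed): tBu–CH2Cl eclipsed, COOH–iPr eclipsed, OCH3–H eclipsed; 5.1 + 3.9 + 1.7 = 10.7 kcal/mol.
B (eclipsed): tBu–iPr eclipsed, COOH–H eclipsed, OCH3–CH2Cl eclipsed; 4.8 + 1.6 + 2.5 = 8.9 kcal/mol.
C (eclipsed): tBu–H eclipsed, COOH–CH2Cl eclipsed, OCH3–iPr eclipsed; 2.3 + 3.2 + 3.3 = 8.8 kcal/mol.
A has the highest total (10.7 kcal/mol).

A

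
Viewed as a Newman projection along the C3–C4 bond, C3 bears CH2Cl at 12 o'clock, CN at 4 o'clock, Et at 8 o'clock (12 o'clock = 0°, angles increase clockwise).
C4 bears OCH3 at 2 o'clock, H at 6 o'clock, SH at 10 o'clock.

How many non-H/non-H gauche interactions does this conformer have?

Non-H gauche pairs: CH2Cl(0°)/OCH3(60°); CH2Cl(0°)/SH(300°); CN(120°)/OCH3(60°); Et(240°)/SH(300°) — 4 interactions.

4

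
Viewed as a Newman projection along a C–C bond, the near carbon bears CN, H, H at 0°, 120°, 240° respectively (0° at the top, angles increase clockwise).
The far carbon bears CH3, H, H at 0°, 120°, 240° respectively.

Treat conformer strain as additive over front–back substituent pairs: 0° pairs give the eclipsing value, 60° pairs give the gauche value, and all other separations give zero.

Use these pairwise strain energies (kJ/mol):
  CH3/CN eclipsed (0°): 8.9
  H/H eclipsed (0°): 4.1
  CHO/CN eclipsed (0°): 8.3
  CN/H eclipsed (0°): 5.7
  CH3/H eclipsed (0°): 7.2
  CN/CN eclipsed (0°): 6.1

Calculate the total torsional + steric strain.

This conformer (eclipsed): CN–CH3 eclipsed, H–H eclipsed, H–H eclipsed; 8.9 + 4.1 + 4.1 = 17.1 kJ/mol.

17.1 kJ/mol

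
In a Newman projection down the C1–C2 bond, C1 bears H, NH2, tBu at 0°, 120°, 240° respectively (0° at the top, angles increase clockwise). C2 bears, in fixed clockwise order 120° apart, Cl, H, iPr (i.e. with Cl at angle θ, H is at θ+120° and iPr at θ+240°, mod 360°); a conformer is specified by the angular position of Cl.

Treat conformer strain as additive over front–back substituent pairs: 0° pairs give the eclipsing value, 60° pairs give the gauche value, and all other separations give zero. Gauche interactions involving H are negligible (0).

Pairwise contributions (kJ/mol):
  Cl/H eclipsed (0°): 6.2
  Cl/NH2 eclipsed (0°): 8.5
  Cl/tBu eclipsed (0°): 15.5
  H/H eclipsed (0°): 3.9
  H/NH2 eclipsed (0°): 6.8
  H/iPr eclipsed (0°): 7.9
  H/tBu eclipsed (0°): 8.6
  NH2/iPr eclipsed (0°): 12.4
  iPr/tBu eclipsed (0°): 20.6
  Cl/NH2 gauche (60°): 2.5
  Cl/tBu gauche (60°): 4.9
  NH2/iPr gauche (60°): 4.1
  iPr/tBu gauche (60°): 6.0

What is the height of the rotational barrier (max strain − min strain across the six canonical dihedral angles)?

Cl at 0° (eclipsed): H(0°)/Cl(0°) eclipsed 6.2; NH2(120°)/H(120°) eclipsed 6.8; tBu(240°)/iPr(240°) eclipsed 20.6 → 33.6 kJ/mol.
Cl at 60° (staggered): NH2(120°)/Cl(60°) gauche 2.5; tBu(240°)/iPr(300°) gauche 6.0 → 8.5 kJ/mol.
Cl at 120° (eclipsed): H(0°)/iPr(0°) eclipsed 7.9; NH2(120°)/Cl(120°) eclipsed 8.5; tBu(240°)/H(240°) eclipsed 8.6 → 25.0 kJ/mol.
Cl at 180° (staggered): NH2(120°)/Cl(180°) gauche 2.5; NH2(120°)/iPr(60°) gauche 4.1; tBu(240°)/Cl(180°) gauche 4.9 → 11.5 kJ/mol.
Cl at 240° (eclipsed): H(0°)/H(0°) eclipsed 3.9; NH2(120°)/iPr(120°) eclipsed 12.4; tBu(240°)/Cl(240°) eclipsed 15.5 → 31.8 kJ/mol.
Cl at 300° (staggered): NH2(120°)/iPr(180°) gauche 4.1; tBu(240°)/Cl(300°) gauche 4.9; tBu(240°)/iPr(180°) gauche 6.0 → 15.0 kJ/mol.
Max at 0° (33.6 kJ/mol), min at 60° (8.5 kJ/mol); barrier = 25.1 kJ/mol.

25.1 kJ/mol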